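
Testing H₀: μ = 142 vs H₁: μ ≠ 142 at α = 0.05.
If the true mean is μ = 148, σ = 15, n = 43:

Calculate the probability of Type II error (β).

Answer: β ≈ 0.2537

Derivation:
SE = σ/√n = 15/√43 = 2.2875
Critical values: μ₀ ± z_0.025×SE = 142 ± 1.960×2.2875
Acceptance region: (137.5165, 146.4835)
Under H₁ (μ = 148): z_high = (146.4835 - 148)/2.2875 = -0.6630, z_low = (137.5165 - 148)/2.2875 = -4.5830
β = P(not reject | H₁) = Φ(-0.6630) - Φ(-4.5830) ≈ 0.2537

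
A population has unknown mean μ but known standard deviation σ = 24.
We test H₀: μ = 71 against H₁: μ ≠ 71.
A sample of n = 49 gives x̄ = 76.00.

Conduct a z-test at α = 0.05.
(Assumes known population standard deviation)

Answer: z = 1.4583, fail to reject H₀

Derivation:
Standard error: SE = σ/√n = 24/√49 = 3.4286
z-statistic: z = (x̄ - μ₀)/SE = (76.00 - 71)/3.4286 = 1.4583
Critical value: ±1.960
p-value = 0.1448
Decision: fail to reject H₀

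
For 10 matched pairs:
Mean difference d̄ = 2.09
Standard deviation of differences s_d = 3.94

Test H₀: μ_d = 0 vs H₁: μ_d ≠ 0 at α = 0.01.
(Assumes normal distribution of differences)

Answer: t = 1.6775, fail to reject H₀

Derivation:
df = n - 1 = 9
SE = s_d/√n = 3.94/√10 = 1.2459
t = d̄/SE = 2.09/1.2459 = 1.6775
Critical value: t_{0.005,9} = ±3.250
p-value ≈ 0.1278
Decision: fail to reject H₀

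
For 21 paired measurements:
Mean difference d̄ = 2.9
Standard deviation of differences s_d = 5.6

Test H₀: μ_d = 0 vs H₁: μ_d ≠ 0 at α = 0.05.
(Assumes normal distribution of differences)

df = n - 1 = 20
SE = s_d/√n = 5.6/√21 = 1.2220
t = d̄/SE = 2.9/1.2220 = 2.3732
Critical value: t_{0.025,20} = ±2.086
p-value ≈ 0.0278
Decision: reject H₀

Answer: t = 2.3732, reject H₀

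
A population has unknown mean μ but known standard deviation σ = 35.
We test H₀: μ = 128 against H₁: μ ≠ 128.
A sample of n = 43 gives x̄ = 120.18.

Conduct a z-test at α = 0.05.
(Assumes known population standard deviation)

Answer: z = -1.4651, fail to reject H₀

Derivation:
Standard error: SE = σ/√n = 35/√43 = 5.3374
z-statistic: z = (x̄ - μ₀)/SE = (120.18 - 128)/5.3374 = -1.4651
Critical value: ±1.960
p-value = 0.1429
Decision: fail to reject H₀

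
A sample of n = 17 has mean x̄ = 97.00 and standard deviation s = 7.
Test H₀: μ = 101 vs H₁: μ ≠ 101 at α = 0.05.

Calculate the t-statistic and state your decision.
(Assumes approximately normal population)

df = n - 1 = 16
SE = s/√n = 7/√17 = 1.6977
t = (x̄ - μ₀)/SE = (97.00 - 101)/1.6977 = -2.3561
Critical value: t_{0.025,16} = ±2.120
p-value ≈ 0.0316
Decision: reject H₀

Answer: t = -2.3561, reject H₀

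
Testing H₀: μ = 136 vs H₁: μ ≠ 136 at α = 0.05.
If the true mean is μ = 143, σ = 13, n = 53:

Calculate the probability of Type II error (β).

SE = σ/√n = 13/√53 = 1.7857
Critical values: μ₀ ± z_0.025×SE = 136 ± 1.960×1.7857
Acceptance region: (132.5000, 139.5000)
Under H₁ (μ = 143): z_high = (139.5000 - 143)/1.7857 = -1.9600, z_low = (132.5000 - 143)/1.7857 = -5.8800
β = P(not reject | H₁) = Φ(-1.9600) - Φ(-5.8800) ≈ 0.0250

Answer: β ≈ 0.0250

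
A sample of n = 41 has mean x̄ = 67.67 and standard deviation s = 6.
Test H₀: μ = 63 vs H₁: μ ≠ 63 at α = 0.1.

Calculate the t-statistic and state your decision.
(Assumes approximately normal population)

Answer: t = 4.9840, reject H₀

Derivation:
df = n - 1 = 40
SE = s/√n = 6/√41 = 0.9370
t = (x̄ - μ₀)/SE = (67.67 - 63)/0.9370 = 4.9840
Critical value: t_{0.05,40} = ±1.684
p-value < 0.0001
Decision: reject H₀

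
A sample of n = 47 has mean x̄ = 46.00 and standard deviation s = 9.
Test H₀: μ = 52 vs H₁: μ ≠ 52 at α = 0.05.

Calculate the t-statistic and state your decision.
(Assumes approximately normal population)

df = n - 1 = 46
SE = s/√n = 9/√47 = 1.3128
t = (x̄ - μ₀)/SE = (46.00 - 52)/1.3128 = -4.5704
Critical value: t_{0.025,46} = ±2.013
p-value < 0.0001
Decision: reject H₀

Answer: t = -4.5704, reject H₀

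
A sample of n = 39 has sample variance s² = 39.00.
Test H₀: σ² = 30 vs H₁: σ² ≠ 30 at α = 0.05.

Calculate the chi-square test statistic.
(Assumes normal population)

df = n - 1 = 38
χ² = (n-1)s²/σ₀² = 38×39.00/30 = 49.4000
Critical values: χ²_{0.975,38} = 22.878, χ²_{0.025,38} = 56.896
Rejection region: χ² < 22.878 or χ² > 56.896
Decision: fail to reject H₀

Answer: χ² = 49.4000, fail to reject H₀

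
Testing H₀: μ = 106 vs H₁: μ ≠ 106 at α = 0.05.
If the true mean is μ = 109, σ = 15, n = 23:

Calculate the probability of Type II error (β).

Answer: β ≈ 0.8398

Derivation:
SE = σ/√n = 15/√23 = 3.1277
Critical values: μ₀ ± z_0.025×SE = 106 ± 1.960×3.1277
Acceptance region: (99.8697, 112.1303)
Under H₁ (μ = 109): z_high = (112.1303 - 109)/3.1277 = 1.0008, z_low = (99.8697 - 109)/3.1277 = -2.9192
β = P(not reject | H₁) = Φ(1.0008) - Φ(-2.9192) ≈ 0.8398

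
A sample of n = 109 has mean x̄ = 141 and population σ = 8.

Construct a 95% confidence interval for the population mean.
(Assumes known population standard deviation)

Answer: (139.4981, 142.5019)

Derivation:
Confidence level: 95%, α = 0.05
z_0.025 = 1.960
SE = σ/√n = 8/√109 = 0.7663
Margin of error = 1.960 × 0.7663 = 1.5019
CI: x̄ ± margin = 141 ± 1.5019
CI: (139.4981, 142.5019)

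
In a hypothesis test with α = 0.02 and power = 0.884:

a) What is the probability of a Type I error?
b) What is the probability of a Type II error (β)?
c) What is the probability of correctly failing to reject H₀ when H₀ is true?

Answer: a) 0.02, b) 0.116, c) 0.98

Derivation:
a) Type I error probability = α = 0.02
b) Power = P(reject H₀ | H₁ true) = 1 - β = 0.884, so Type II error probability = β = 1 - Power = 0.116
c) P(fail to reject H₀ | H₀ true) = 1 - α = 0.98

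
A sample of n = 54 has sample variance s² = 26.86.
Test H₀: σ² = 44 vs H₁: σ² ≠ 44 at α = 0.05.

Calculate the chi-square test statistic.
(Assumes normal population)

df = n - 1 = 53
χ² = (n-1)s²/σ₀² = 53×26.86/44 = 32.3541
Critical values: χ²_{0.975,53} = 34.776, χ²_{0.025,53} = 75.002
Rejection region: χ² < 34.776 or χ² > 75.002
Decision: reject H₀

Answer: χ² = 32.3541, reject H₀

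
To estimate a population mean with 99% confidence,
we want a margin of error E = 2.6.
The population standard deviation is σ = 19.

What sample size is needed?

z_0.005 = 2.576
n = (z×σ/E)² = (2.576×19/2.6)²
n = 354.3661
Round up: n = 355

Answer: n = 355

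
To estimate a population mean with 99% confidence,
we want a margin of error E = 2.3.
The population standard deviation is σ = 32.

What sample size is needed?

z_0.005 = 2.576
n = (z×σ/E)² = (2.576×32/2.3)²
n = 1284.5056
Round up: n = 1285

Answer: n = 1285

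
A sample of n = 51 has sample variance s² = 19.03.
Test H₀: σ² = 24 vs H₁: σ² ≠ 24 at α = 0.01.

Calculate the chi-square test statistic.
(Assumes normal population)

Answer: χ² = 39.6458, fail to reject H₀

Derivation:
df = n - 1 = 50
χ² = (n-1)s²/σ₀² = 50×19.03/24 = 39.6458
Critical values: χ²_{0.995,50} = 27.991, χ²_{0.005,50} = 79.490
Rejection region: χ² < 27.991 or χ² > 79.490
Decision: fail to reject H₀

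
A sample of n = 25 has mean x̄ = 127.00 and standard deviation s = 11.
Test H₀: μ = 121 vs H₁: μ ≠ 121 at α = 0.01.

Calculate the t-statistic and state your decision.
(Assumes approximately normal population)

df = n - 1 = 24
SE = s/√n = 11/√25 = 2.2000
t = (x̄ - μ₀)/SE = (127.00 - 121)/2.2000 = 2.7273
Critical value: t_{0.005,24} = ±2.797
p-value ≈ 0.0117
Decision: fail to reject H₀

Answer: t = 2.7273, fail to reject H₀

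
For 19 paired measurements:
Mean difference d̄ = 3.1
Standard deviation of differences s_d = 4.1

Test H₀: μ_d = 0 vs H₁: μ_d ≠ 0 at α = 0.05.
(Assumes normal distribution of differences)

Answer: t = 3.2958, reject H₀

Derivation:
df = n - 1 = 18
SE = s_d/√n = 4.1/√19 = 0.9406
t = d̄/SE = 3.1/0.9406 = 3.2958
Critical value: t_{0.025,18} = ±2.101
p-value ≈ 0.0040
Decision: reject H₀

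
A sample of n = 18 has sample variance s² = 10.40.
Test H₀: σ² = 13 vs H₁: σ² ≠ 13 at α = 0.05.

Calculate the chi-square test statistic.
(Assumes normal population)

Answer: χ² = 13.6000, fail to reject H₀

Derivation:
df = n - 1 = 17
χ² = (n-1)s²/σ₀² = 17×10.40/13 = 13.6000
Critical values: χ²_{0.975,17} = 7.564, χ²_{0.025,17} = 30.191
Rejection region: χ² < 7.564 or χ² > 30.191
Decision: fail to reject H₀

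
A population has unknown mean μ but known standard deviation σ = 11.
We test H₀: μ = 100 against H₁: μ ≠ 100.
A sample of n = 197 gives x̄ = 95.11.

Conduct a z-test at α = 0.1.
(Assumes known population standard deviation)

Standard error: SE = σ/√n = 11/√197 = 0.7837
z-statistic: z = (x̄ - μ₀)/SE = (95.11 - 100)/0.7837 = -6.2396
Critical value: ±1.645
p-value < 0.0001
Decision: reject H₀

Answer: z = -6.2396, reject H₀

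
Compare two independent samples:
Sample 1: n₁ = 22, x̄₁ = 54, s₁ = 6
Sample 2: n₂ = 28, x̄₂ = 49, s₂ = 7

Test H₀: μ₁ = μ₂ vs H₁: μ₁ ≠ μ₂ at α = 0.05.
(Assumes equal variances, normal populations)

Answer: t = 2.6667, reject H₀

Derivation:
Pooled variance: s²_p = [21×6² + 27×7²]/(48) = 43.3125
s_p = 6.5812
SE = s_p×√(1/n₁ + 1/n₂) = 6.5812×√(1/22 + 1/28) = 1.8750
t = (x̄₁ - x̄₂)/SE = (54 - 49)/1.8750 = 2.6667
df = 48, t-critical = ±2.011
Decision: reject H₀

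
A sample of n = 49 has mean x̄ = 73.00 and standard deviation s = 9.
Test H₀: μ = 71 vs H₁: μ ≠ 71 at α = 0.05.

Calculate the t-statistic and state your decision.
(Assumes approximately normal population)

Answer: t = 1.5556, fail to reject H₀

Derivation:
df = n - 1 = 48
SE = s/√n = 9/√49 = 1.2857
t = (x̄ - μ₀)/SE = (73.00 - 71)/1.2857 = 1.5556
Critical value: t_{0.025,48} = ±2.011
p-value ≈ 0.1264
Decision: fail to reject H₀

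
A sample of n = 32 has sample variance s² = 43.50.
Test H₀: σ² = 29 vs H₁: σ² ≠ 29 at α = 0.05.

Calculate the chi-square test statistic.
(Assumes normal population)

Answer: χ² = 46.5000, fail to reject H₀

Derivation:
df = n - 1 = 31
χ² = (n-1)s²/σ₀² = 31×43.50/29 = 46.5000
Critical values: χ²_{0.975,31} = 17.539, χ²_{0.025,31} = 48.232
Rejection region: χ² < 17.539 or χ² > 48.232
Decision: fail to reject H₀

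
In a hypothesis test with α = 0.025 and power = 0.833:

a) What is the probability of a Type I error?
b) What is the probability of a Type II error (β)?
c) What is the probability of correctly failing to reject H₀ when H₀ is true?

a) Type I error probability = α = 0.025
b) Power = P(reject H₀ | H₁ true) = 1 - β = 0.833, so Type II error probability = β = 1 - Power = 0.167
c) P(fail to reject H₀ | H₀ true) = 1 - α = 0.975

Answer: a) 0.025, b) 0.167, c) 0.975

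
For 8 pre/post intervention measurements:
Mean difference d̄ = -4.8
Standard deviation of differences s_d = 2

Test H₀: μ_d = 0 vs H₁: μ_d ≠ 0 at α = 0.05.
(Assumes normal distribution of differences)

Answer: t = -6.7883, reject H₀

Derivation:
df = n - 1 = 7
SE = s_d/√n = 2/√8 = 0.7071
t = d̄/SE = -4.8/0.7071 = -6.7883
Critical value: t_{0.025,7} = ±2.365
p-value ≈ 0.0003
Decision: reject H₀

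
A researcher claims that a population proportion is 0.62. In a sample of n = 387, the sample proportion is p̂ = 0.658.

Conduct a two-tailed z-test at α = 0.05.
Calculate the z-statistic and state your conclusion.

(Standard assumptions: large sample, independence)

H₀: p = 0.62, H₁: p ≠ 0.62
Standard error: SE = √(p₀(1-p₀)/n) = √(0.62×0.38/387) = 0.024674
z-statistic: z = (p̂ - p₀)/SE = (0.658 - 0.62)/0.024674 = 1.5401
Critical value: z_0.025 = ±1.960
p-value = 0.1235
Decision: fail to reject H₀ at α = 0.05

Answer: z = 1.5401, fail to reject H₀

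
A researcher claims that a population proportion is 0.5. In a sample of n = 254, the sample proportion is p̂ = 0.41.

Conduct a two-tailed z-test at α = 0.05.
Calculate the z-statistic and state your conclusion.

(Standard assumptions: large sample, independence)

H₀: p = 0.5, H₁: p ≠ 0.5
Standard error: SE = √(p₀(1-p₀)/n) = √(0.5×0.5/254) = 0.031373
z-statistic: z = (p̂ - p₀)/SE = (0.41 - 0.5)/0.031373 = -2.8687
Critical value: z_0.025 = ±1.960
p-value = 0.0041
Decision: reject H₀ at α = 0.05

Answer: z = -2.8687, reject H₀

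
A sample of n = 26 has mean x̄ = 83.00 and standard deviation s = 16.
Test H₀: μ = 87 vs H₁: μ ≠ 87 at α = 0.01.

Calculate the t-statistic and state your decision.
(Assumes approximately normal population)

Answer: t = -1.2747, fail to reject H₀

Derivation:
df = n - 1 = 25
SE = s/√n = 16/√26 = 3.1379
t = (x̄ - μ₀)/SE = (83.00 - 87)/3.1379 = -1.2747
Critical value: t_{0.005,25} = ±2.787
p-value ≈ 0.2141
Decision: fail to reject H₀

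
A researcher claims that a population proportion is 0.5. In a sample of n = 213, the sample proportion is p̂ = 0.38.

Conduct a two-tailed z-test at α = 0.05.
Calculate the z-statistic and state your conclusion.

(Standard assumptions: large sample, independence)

H₀: p = 0.5, H₁: p ≠ 0.5
Standard error: SE = √(p₀(1-p₀)/n) = √(0.5×0.5/213) = 0.034259
z-statistic: z = (p̂ - p₀)/SE = (0.38 - 0.5)/0.034259 = -3.5027
Critical value: z_0.025 = ±1.960
p-value = 0.0005
Decision: reject H₀ at α = 0.05

Answer: z = -3.5027, reject H₀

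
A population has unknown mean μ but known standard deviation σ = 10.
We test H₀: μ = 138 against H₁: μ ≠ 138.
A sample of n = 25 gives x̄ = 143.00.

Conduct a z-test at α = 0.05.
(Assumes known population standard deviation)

Answer: z = 2.5000, reject H₀

Derivation:
Standard error: SE = σ/√n = 10/√25 = 2.0000
z-statistic: z = (x̄ - μ₀)/SE = (143.00 - 138)/2.0000 = 2.5000
Critical value: ±1.960
p-value = 0.0124
Decision: reject H₀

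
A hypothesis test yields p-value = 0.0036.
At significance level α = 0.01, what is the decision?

Compare p-value to α:
0.0036 < 0.01
Decision: reject H₀

Answer: reject H₀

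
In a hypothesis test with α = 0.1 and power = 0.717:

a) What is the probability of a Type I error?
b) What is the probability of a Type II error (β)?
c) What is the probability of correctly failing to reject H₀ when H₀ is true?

Answer: a) 0.1, b) 0.283, c) 0.9

Derivation:
a) Type I error probability = α = 0.1
b) Power = P(reject H₀ | H₁ true) = 1 - β = 0.717, so Type II error probability = β = 1 - Power = 0.283
c) P(fail to reject H₀ | H₀ true) = 1 - α = 0.9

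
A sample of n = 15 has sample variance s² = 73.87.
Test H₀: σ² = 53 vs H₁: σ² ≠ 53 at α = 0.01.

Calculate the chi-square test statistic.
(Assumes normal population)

df = n - 1 = 14
χ² = (n-1)s²/σ₀² = 14×73.87/53 = 19.5128
Critical values: χ²_{0.995,14} = 4.075, χ²_{0.005,14} = 31.319
Rejection region: χ² < 4.075 or χ² > 31.319
Decision: fail to reject H₀

Answer: χ² = 19.5128, fail to reject H₀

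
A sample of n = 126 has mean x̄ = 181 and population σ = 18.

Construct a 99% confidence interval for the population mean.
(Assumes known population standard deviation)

Confidence level: 99%, α = 0.01
z_0.005 = 2.576
SE = σ/√n = 18/√126 = 1.6036
Margin of error = 2.576 × 1.6036 = 4.1309
CI: x̄ ± margin = 181 ± 4.1309
CI: (176.8691, 185.1309)

Answer: (176.8691, 185.1309)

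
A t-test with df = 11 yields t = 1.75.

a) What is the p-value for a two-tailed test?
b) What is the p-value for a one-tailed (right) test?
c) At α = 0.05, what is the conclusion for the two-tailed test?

Using t-distribution with df = 11:
a) Two-tailed: p = 2×P(T > 1.75) = 0.1079
b) One-tailed: p = P(T > 1.75) = 0.0540
c) 0.1079 ≥ 0.05, fail to reject H₀

Answer: a) 0.1079, b) 0.0540, c) fail to reject H₀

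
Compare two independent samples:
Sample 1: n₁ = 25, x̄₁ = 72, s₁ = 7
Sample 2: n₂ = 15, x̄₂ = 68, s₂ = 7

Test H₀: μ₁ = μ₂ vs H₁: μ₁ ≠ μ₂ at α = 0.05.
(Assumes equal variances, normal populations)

Pooled variance: s²_p = [24×7² + 14×7²]/(38) = 49.0000
s_p = 7.0000
SE = s_p×√(1/n₁ + 1/n₂) = 7.0000×√(1/25 + 1/15) = 2.2862
t = (x̄₁ - x̄₂)/SE = (72 - 68)/2.2862 = 1.7496
df = 38, t-critical = ±2.024
Decision: fail to reject H₀

Answer: t = 1.7496, fail to reject H₀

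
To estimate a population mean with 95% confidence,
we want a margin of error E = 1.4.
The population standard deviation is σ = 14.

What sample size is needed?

Answer: n = 385

Derivation:
z_0.025 = 1.960
n = (z×σ/E)² = (1.960×14/1.4)²
n = 384.1600
Round up: n = 385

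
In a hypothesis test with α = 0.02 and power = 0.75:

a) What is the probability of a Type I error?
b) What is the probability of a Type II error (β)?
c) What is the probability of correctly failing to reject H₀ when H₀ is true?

Answer: a) 0.02, b) 0.25, c) 0.98

Derivation:
a) Type I error probability = α = 0.02
b) Power = P(reject H₀ | H₁ true) = 1 - β = 0.75, so Type II error probability = β = 1 - Power = 0.25
c) P(fail to reject H₀ | H₀ true) = 1 - α = 0.98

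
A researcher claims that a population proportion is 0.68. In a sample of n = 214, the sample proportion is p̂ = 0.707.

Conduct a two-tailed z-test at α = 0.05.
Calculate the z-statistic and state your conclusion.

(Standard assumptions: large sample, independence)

Answer: z = 0.8467, fail to reject H₀

Derivation:
H₀: p = 0.68, H₁: p ≠ 0.68
Standard error: SE = √(p₀(1-p₀)/n) = √(0.68×0.32/214) = 0.031888
z-statistic: z = (p̂ - p₀)/SE = (0.707 - 0.68)/0.031888 = 0.8467
Critical value: z_0.025 = ±1.960
p-value = 0.3972
Decision: fail to reject H₀ at α = 0.05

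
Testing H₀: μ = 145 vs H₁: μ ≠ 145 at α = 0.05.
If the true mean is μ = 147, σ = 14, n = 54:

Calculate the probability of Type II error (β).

Answer: β ≈ 0.8173

Derivation:
SE = σ/√n = 14/√54 = 1.9052
Critical values: μ₀ ± z_0.025×SE = 145 ± 1.960×1.9052
Acceptance region: (141.2658, 148.7342)
Under H₁ (μ = 147): z_high = (148.7342 - 147)/1.9052 = 0.9102, z_low = (141.2658 - 147)/1.9052 = -3.0098
β = P(not reject | H₁) = Φ(0.9102) - Φ(-3.0098) ≈ 0.8173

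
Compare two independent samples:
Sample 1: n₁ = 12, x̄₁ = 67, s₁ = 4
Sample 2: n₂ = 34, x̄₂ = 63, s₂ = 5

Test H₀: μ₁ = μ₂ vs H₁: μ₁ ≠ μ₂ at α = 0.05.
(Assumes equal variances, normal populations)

Answer: t = 2.4977, reject H₀

Derivation:
Pooled variance: s²_p = [11×4² + 33×5²]/(44) = 22.7500
s_p = 4.7697
SE = s_p×√(1/n₁ + 1/n₂) = 4.7697×√(1/12 + 1/34) = 1.6015
t = (x̄₁ - x̄₂)/SE = (67 - 63)/1.6015 = 2.4977
df = 44, t-critical = ±2.015
Decision: reject H₀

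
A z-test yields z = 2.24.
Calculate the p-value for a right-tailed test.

Answer: p-value ≈ 0.0125

Derivation:
For z = 2.24:
p = P(Z > 2.24) = 1 - Φ(2.24) = 0.0125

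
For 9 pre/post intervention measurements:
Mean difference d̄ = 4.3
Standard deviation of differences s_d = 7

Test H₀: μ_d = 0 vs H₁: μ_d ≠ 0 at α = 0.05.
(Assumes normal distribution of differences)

df = n - 1 = 8
SE = s_d/√n = 7/√9 = 2.3333
t = d̄/SE = 4.3/2.3333 = 1.8429
Critical value: t_{0.025,8} = ±2.306
p-value ≈ 0.1026
Decision: fail to reject H₀

Answer: t = 1.8429, fail to reject H₀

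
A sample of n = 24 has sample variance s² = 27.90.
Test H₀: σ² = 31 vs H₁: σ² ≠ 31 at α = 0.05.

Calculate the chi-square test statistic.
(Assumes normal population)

df = n - 1 = 23
χ² = (n-1)s²/σ₀² = 23×27.90/31 = 20.7000
Critical values: χ²_{0.975,23} = 11.689, χ²_{0.025,23} = 38.076
Rejection region: χ² < 11.689 or χ² > 38.076
Decision: fail to reject H₀

Answer: χ² = 20.7000, fail to reject H₀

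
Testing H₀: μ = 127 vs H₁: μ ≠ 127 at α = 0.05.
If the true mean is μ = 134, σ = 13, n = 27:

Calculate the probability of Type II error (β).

Answer: β ≈ 0.2010

Derivation:
SE = σ/√n = 13/√27 = 2.5019
Critical values: μ₀ ± z_0.025×SE = 127 ± 1.960×2.5019
Acceptance region: (122.0963, 131.9037)
Under H₁ (μ = 134): z_high = (131.9037 - 134)/2.5019 = -0.8379, z_low = (122.0963 - 134)/2.5019 = -4.7579
β = P(not reject | H₁) = Φ(-0.8379) - Φ(-4.7579) ≈ 0.2010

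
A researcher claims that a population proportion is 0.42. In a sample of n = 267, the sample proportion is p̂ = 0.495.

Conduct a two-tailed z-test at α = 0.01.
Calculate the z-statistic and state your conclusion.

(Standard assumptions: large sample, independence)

Answer: z = 2.4830, fail to reject H₀

Derivation:
H₀: p = 0.42, H₁: p ≠ 0.42
Standard error: SE = √(p₀(1-p₀)/n) = √(0.42×0.58/267) = 0.030205
z-statistic: z = (p̂ - p₀)/SE = (0.495 - 0.42)/0.030205 = 2.4830
Critical value: z_0.005 = ±2.576
p-value = 0.0130
Decision: fail to reject H₀ at α = 0.01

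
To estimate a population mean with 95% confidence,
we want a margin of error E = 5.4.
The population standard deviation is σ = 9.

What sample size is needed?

Answer: n = 11

Derivation:
z_0.025 = 1.960
n = (z×σ/E)² = (1.960×9/5.4)²
n = 10.6711
Round up: n = 11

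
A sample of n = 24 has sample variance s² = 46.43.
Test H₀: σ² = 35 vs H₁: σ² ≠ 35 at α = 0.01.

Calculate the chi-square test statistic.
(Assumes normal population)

Answer: χ² = 30.5111, fail to reject H₀

Derivation:
df = n - 1 = 23
χ² = (n-1)s²/σ₀² = 23×46.43/35 = 30.5111
Critical values: χ²_{0.995,23} = 9.260, χ²_{0.005,23} = 44.181
Rejection region: χ² < 9.260 or χ² > 44.181
Decision: fail to reject H₀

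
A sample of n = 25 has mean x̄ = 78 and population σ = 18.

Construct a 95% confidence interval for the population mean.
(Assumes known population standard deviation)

Answer: (70.9440, 85.0560)

Derivation:
Confidence level: 95%, α = 0.05
z_0.025 = 1.960
SE = σ/√n = 18/√25 = 3.6000
Margin of error = 1.960 × 3.6000 = 7.0560
CI: x̄ ± margin = 78 ± 7.0560
CI: (70.9440, 85.0560)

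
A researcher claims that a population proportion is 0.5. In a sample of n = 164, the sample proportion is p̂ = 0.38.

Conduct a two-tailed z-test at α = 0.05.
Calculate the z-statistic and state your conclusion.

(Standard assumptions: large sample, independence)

Answer: z = -3.0735, reject H₀

Derivation:
H₀: p = 0.5, H₁: p ≠ 0.5
Standard error: SE = √(p₀(1-p₀)/n) = √(0.5×0.5/164) = 0.039043
z-statistic: z = (p̂ - p₀)/SE = (0.38 - 0.5)/0.039043 = -3.0735
Critical value: z_0.025 = ±1.960
p-value = 0.0021
Decision: reject H₀ at α = 0.05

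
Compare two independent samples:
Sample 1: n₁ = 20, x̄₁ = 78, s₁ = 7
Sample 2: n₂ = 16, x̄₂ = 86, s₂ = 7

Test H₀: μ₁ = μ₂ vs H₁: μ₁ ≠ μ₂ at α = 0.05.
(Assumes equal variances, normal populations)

Answer: t = -3.4073, reject H₀

Derivation:
Pooled variance: s²_p = [19×7² + 15×7²]/(34) = 49.0000
s_p = 7.0000
SE = s_p×√(1/n₁ + 1/n₂) = 7.0000×√(1/20 + 1/16) = 2.3479
t = (x̄₁ - x̄₂)/SE = (78 - 86)/2.3479 = -3.4073
df = 34, t-critical = ±2.032
Decision: reject H₀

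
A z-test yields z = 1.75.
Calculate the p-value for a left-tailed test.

For z = 1.75:
p = P(Z < 1.75) = Φ(1.75) = 0.9599

Answer: p-value ≈ 0.9599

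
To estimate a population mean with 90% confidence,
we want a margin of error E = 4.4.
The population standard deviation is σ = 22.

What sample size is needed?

z_0.05 = 1.645
n = (z×σ/E)² = (1.645×22/4.4)²
n = 67.6506
Round up: n = 68

Answer: n = 68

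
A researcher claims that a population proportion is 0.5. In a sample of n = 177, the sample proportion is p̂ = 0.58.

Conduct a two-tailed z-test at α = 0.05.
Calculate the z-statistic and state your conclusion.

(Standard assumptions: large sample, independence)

H₀: p = 0.5, H₁: p ≠ 0.5
Standard error: SE = √(p₀(1-p₀)/n) = √(0.5×0.5/177) = 0.037582
z-statistic: z = (p̂ - p₀)/SE = (0.58 - 0.5)/0.037582 = 2.1287
Critical value: z_0.025 = ±1.960
p-value = 0.0333
Decision: reject H₀ at α = 0.05

Answer: z = 2.1287, reject H₀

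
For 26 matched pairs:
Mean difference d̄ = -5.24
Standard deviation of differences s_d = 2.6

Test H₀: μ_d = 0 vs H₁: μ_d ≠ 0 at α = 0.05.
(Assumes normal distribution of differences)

df = n - 1 = 25
SE = s_d/√n = 2.6/√26 = 0.5099
t = d̄/SE = -5.24/0.5099 = -10.2765
Critical value: t_{0.025,25} = ±2.060
p-value < 0.0001
Decision: reject H₀

Answer: t = -10.2765, reject H₀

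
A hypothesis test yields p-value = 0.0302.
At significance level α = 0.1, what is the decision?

Answer: reject H₀

Derivation:
Compare p-value to α:
0.0302 < 0.1
Decision: reject H₀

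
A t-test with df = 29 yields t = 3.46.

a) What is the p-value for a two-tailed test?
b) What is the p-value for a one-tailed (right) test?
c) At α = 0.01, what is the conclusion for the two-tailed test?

Using t-distribution with df = 29:
a) Two-tailed: p = 2×P(T > 3.46) = 0.0017
b) One-tailed: p = P(T > 3.46) = 0.0008
c) 0.0017 < 0.01, reject H₀

Answer: a) 0.0017, b) 0.0008, c) reject H₀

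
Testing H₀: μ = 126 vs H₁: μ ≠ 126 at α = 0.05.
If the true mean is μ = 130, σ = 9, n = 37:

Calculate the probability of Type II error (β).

SE = σ/√n = 9/√37 = 1.4796
Critical values: μ₀ ± z_0.025×SE = 126 ± 1.960×1.4796
Acceptance region: (123.1000, 128.9000)
Under H₁ (μ = 130): z_high = (128.9000 - 130)/1.4796 = -0.7434, z_low = (123.1000 - 130)/1.4796 = -4.6634
β = P(not reject | H₁) = Φ(-0.7434) - Φ(-4.6634) ≈ 0.2286

Answer: β ≈ 0.2286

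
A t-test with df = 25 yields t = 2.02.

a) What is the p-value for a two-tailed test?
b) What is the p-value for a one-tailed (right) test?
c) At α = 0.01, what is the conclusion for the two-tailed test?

Using t-distribution with df = 25:
a) Two-tailed: p = 2×P(T > 2.02) = 0.0542
b) One-tailed: p = P(T > 2.02) = 0.0271
c) 0.0542 ≥ 0.01, fail to reject H₀

Answer: a) 0.0542, b) 0.0271, c) fail to reject H₀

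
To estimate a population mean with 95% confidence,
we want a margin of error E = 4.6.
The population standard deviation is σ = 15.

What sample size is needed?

z_0.025 = 1.960
n = (z×σ/E)² = (1.960×15/4.6)²
n = 40.8488
Round up: n = 41

Answer: n = 41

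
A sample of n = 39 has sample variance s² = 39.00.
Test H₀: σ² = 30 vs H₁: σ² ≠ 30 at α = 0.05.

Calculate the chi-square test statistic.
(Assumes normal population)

df = n - 1 = 38
χ² = (n-1)s²/σ₀² = 38×39.00/30 = 49.4000
Critical values: χ²_{0.975,38} = 22.878, χ²_{0.025,38} = 56.896
Rejection region: χ² < 22.878 or χ² > 56.896
Decision: fail to reject H₀

Answer: χ² = 49.4000, fail to reject H₀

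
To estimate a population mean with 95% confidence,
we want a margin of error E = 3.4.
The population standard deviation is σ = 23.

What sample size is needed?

z_0.025 = 1.960
n = (z×σ/E)² = (1.960×23/3.4)²
n = 175.7964
Round up: n = 176

Answer: n = 176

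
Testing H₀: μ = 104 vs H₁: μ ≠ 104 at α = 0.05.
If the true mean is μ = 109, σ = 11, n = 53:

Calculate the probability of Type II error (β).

Answer: β ≈ 0.0887

Derivation:
SE = σ/√n = 11/√53 = 1.5110
Critical values: μ₀ ± z_0.025×SE = 104 ± 1.960×1.5110
Acceptance region: (101.0384, 106.9616)
Under H₁ (μ = 109): z_high = (106.9616 - 109)/1.5110 = -1.3490, z_low = (101.0384 - 109)/1.5110 = -5.2691
β = P(not reject | H₁) = Φ(-1.3490) - Φ(-5.2691) ≈ 0.0887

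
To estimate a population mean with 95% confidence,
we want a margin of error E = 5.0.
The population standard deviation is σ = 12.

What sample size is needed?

Answer: n = 23

Derivation:
z_0.025 = 1.960
n = (z×σ/E)² = (1.960×12/5.0)²
n = 22.1276
Round up: n = 23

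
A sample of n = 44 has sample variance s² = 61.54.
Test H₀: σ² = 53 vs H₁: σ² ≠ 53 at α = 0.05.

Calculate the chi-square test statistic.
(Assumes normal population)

df = n - 1 = 43
χ² = (n-1)s²/σ₀² = 43×61.54/53 = 49.9287
Critical values: χ²_{0.975,43} = 26.785, χ²_{0.025,43} = 62.990
Rejection region: χ² < 26.785 or χ² > 62.990
Decision: fail to reject H₀

Answer: χ² = 49.9287, fail to reject H₀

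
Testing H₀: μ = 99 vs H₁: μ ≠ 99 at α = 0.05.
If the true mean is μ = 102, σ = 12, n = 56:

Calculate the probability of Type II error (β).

Answer: β ≈ 0.5355

Derivation:
SE = σ/√n = 12/√56 = 1.6036
Critical values: μ₀ ± z_0.025×SE = 99 ± 1.960×1.6036
Acceptance region: (95.8569, 102.1431)
Under H₁ (μ = 102): z_high = (102.1431 - 102)/1.6036 = 0.0892, z_low = (95.8569 - 102)/1.6036 = -3.8308
β = P(not reject | H₁) = Φ(0.0892) - Φ(-3.8308) ≈ 0.5355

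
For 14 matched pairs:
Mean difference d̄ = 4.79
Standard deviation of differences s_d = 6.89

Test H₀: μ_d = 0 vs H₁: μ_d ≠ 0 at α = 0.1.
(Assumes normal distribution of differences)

df = n - 1 = 13
SE = s_d/√n = 6.89/√14 = 1.8414
t = d̄/SE = 4.79/1.8414 = 2.6013
Critical value: t_{0.05,13} = ±1.771
p-value ≈ 0.0220
Decision: reject H₀

Answer: t = 2.6013, reject H₀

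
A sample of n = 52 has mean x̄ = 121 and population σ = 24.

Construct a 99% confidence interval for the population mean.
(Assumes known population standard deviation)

Confidence level: 99%, α = 0.01
z_0.005 = 2.576
SE = σ/√n = 24/√52 = 3.3282
Margin of error = 2.576 × 3.3282 = 8.5734
CI: x̄ ± margin = 121 ± 8.5734
CI: (112.4266, 129.5734)

Answer: (112.4266, 129.5734)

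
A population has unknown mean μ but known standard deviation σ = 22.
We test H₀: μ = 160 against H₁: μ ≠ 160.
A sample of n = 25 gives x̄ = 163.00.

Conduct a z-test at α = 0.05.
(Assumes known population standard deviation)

Standard error: SE = σ/√n = 22/√25 = 4.4000
z-statistic: z = (x̄ - μ₀)/SE = (163.00 - 160)/4.4000 = 0.6818
Critical value: ±1.960
p-value = 0.4954
Decision: fail to reject H₀

Answer: z = 0.6818, fail to reject H₀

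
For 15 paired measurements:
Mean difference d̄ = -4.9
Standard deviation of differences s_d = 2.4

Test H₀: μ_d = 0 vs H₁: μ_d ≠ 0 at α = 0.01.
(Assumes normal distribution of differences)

df = n - 1 = 14
SE = s_d/√n = 2.4/√15 = 0.6197
t = d̄/SE = -4.9/0.6197 = -7.9071
Critical value: t_{0.005,14} = ±2.977
p-value < 0.0001
Decision: reject H₀

Answer: t = -7.9071, reject H₀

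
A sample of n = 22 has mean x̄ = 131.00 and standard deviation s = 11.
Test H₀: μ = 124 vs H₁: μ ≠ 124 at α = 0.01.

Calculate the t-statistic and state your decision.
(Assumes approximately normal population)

df = n - 1 = 21
SE = s/√n = 11/√22 = 2.3452
t = (x̄ - μ₀)/SE = (131.00 - 124)/2.3452 = 2.9848
Critical value: t_{0.005,21} = ±2.831
p-value ≈ 0.0071
Decision: reject H₀

Answer: t = 2.9848, reject H₀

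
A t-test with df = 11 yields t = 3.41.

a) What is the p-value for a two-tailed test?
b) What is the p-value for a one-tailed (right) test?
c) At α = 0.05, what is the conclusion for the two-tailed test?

Answer: a) 0.0058, b) 0.0029, c) reject H₀

Derivation:
Using t-distribution with df = 11:
a) Two-tailed: p = 2×P(T > 3.41) = 0.0058
b) One-tailed: p = P(T > 3.41) = 0.0029
c) 0.0058 < 0.05, reject H₀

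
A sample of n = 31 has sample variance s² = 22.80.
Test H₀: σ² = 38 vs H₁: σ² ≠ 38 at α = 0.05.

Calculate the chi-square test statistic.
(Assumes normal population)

Answer: χ² = 18.0000, fail to reject H₀

Derivation:
df = n - 1 = 30
χ² = (n-1)s²/σ₀² = 30×22.80/38 = 18.0000
Critical values: χ²_{0.975,30} = 16.791, χ²_{0.025,30} = 46.979
Rejection region: χ² < 16.791 or χ² > 46.979
Decision: fail to reject H₀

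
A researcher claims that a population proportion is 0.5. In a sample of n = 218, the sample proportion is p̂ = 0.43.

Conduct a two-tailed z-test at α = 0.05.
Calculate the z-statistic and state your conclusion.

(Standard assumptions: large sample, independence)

Answer: z = -2.0671, reject H₀

Derivation:
H₀: p = 0.5, H₁: p ≠ 0.5
Standard error: SE = √(p₀(1-p₀)/n) = √(0.5×0.5/218) = 0.033864
z-statistic: z = (p̂ - p₀)/SE = (0.43 - 0.5)/0.033864 = -2.0671
Critical value: z_0.025 = ±1.960
p-value = 0.0387
Decision: reject H₀ at α = 0.05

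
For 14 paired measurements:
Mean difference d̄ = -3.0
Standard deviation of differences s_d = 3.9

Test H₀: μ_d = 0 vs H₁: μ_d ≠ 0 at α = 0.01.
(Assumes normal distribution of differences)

df = n - 1 = 13
SE = s_d/√n = 3.9/√14 = 1.0423
t = d̄/SE = -3.0/1.0423 = -2.8783
Critical value: t_{0.005,13} = ±3.012
p-value ≈ 0.0129
Decision: fail to reject H₀

Answer: t = -2.8783, fail to reject H₀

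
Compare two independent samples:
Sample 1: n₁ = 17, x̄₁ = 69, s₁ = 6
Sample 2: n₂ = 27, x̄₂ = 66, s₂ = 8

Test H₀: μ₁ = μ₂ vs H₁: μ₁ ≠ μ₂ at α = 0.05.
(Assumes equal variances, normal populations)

Pooled variance: s²_p = [16×6² + 26×8²]/(42) = 53.3333
s_p = 7.3030
SE = s_p×√(1/n₁ + 1/n₂) = 7.3030×√(1/17 + 1/27) = 2.2611
t = (x̄₁ - x̄₂)/SE = (69 - 66)/2.2611 = 1.3268
df = 42, t-critical = ±2.018
Decision: fail to reject H₀

Answer: t = 1.3268, fail to reject H₀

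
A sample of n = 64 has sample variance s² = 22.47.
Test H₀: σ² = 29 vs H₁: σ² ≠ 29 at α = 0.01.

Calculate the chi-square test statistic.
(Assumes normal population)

df = n - 1 = 63
χ² = (n-1)s²/σ₀² = 63×22.47/29 = 48.8141
Critical values: χ²_{0.995,63} = 37.838, χ²_{0.005,63} = 95.649
Rejection region: χ² < 37.838 or χ² > 95.649
Decision: fail to reject H₀

Answer: χ² = 48.8141, fail to reject H₀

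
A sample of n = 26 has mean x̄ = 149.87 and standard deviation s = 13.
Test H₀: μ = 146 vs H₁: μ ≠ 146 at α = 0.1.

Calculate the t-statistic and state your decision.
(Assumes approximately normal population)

Answer: t = 1.5179, fail to reject H₀

Derivation:
df = n - 1 = 25
SE = s/√n = 13/√26 = 2.5495
t = (x̄ - μ₀)/SE = (149.87 - 146)/2.5495 = 1.5179
Critical value: t_{0.05,25} = ±1.708
p-value ≈ 0.1416
Decision: fail to reject H₀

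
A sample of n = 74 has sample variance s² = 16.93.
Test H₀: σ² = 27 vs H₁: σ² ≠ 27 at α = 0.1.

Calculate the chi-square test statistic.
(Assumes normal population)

Answer: χ² = 45.7737, reject H₀

Derivation:
df = n - 1 = 73
χ² = (n-1)s²/σ₀² = 73×16.93/27 = 45.7737
Critical values: χ²_{0.95,73} = 54.325, χ²_{0.05,73} = 93.945
Rejection region: χ² < 54.325 or χ² > 93.945
Decision: reject H₀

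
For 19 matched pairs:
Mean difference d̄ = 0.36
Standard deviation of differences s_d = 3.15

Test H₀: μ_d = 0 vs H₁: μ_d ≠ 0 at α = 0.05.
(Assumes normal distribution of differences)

df = n - 1 = 18
SE = s_d/√n = 3.15/√19 = 0.7227
t = d̄/SE = 0.36/0.7227 = 0.4981
Critical value: t_{0.025,18} = ±2.101
p-value ≈ 0.6244
Decision: fail to reject H₀

Answer: t = 0.4981, fail to reject H₀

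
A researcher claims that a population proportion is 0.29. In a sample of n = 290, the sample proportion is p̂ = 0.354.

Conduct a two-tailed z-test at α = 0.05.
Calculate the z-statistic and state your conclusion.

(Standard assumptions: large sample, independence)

H₀: p = 0.29, H₁: p ≠ 0.29
Standard error: SE = √(p₀(1-p₀)/n) = √(0.29×0.71/290) = 0.026646
z-statistic: z = (p̂ - p₀)/SE = (0.354 - 0.29)/0.026646 = 2.4019
Critical value: z_0.025 = ±1.960
p-value = 0.0163
Decision: reject H₀ at α = 0.05

Answer: z = 2.4019, reject H₀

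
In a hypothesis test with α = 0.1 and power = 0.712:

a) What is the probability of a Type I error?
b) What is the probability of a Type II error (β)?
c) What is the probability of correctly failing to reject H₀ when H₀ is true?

Answer: a) 0.1, b) 0.288, c) 0.9

Derivation:
a) Type I error probability = α = 0.1
b) Power = P(reject H₀ | H₁ true) = 1 - β = 0.712, so Type II error probability = β = 1 - Power = 0.288
c) P(fail to reject H₀ | H₀ true) = 1 - α = 0.9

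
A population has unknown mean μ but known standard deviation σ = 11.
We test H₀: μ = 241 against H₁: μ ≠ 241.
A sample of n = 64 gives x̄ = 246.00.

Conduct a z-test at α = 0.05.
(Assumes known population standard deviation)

Standard error: SE = σ/√n = 11/√64 = 1.3750
z-statistic: z = (x̄ - μ₀)/SE = (246.00 - 241)/1.3750 = 3.6364
Critical value: ±1.960
p-value = 0.0003
Decision: reject H₀

Answer: z = 3.6364, reject H₀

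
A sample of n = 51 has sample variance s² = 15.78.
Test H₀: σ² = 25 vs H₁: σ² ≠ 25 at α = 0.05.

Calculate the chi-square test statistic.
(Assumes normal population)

df = n - 1 = 50
χ² = (n-1)s²/σ₀² = 50×15.78/25 = 31.5600
Critical values: χ²_{0.975,50} = 32.357, χ²_{0.025,50} = 71.420
Rejection region: χ² < 32.357 or χ² > 71.420
Decision: reject H₀

Answer: χ² = 31.5600, reject H₀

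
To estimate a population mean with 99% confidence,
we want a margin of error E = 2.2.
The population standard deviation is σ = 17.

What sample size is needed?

z_0.005 = 2.576
n = (z×σ/E)² = (2.576×17/2.2)²
n = 396.2271
Round up: n = 397

Answer: n = 397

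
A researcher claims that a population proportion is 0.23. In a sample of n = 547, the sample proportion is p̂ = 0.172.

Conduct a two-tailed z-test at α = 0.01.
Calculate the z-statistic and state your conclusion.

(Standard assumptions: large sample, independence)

H₀: p = 0.23, H₁: p ≠ 0.23
Standard error: SE = √(p₀(1-p₀)/n) = √(0.23×0.77/547) = 0.017993
z-statistic: z = (p̂ - p₀)/SE = (0.172 - 0.23)/0.017993 = -3.2235
Critical value: z_0.005 = ±2.576
p-value = 0.0013
Decision: reject H₀ at α = 0.01

Answer: z = -3.2235, reject H₀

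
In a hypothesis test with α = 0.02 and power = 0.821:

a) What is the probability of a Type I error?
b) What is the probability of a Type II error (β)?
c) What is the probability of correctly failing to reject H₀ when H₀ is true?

Answer: a) 0.02, b) 0.179, c) 0.98

Derivation:
a) Type I error probability = α = 0.02
b) Power = P(reject H₀ | H₁ true) = 1 - β = 0.821, so Type II error probability = β = 1 - Power = 0.179
c) P(fail to reject H₀ | H₀ true) = 1 - α = 0.98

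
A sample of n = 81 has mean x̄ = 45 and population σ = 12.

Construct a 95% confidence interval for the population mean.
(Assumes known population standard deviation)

Answer: (42.3867, 47.6133)

Derivation:
Confidence level: 95%, α = 0.05
z_0.025 = 1.960
SE = σ/√n = 12/√81 = 1.3333
Margin of error = 1.960 × 1.3333 = 2.6133
CI: x̄ ± margin = 45 ± 2.6133
CI: (42.3867, 47.6133)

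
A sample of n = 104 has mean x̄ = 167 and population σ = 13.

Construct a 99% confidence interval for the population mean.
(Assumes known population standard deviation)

Confidence level: 99%, α = 0.01
z_0.005 = 2.576
SE = σ/√n = 13/√104 = 1.2748
Margin of error = 2.576 × 1.2748 = 3.2839
CI: x̄ ± margin = 167 ± 3.2839
CI: (163.7161, 170.2839)

Answer: (163.7161, 170.2839)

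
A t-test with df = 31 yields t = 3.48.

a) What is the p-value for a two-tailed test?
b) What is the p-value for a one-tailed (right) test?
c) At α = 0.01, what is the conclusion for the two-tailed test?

Using t-distribution with df = 31:
a) Two-tailed: p = 2×P(T > 3.48) = 0.0015
b) One-tailed: p = P(T > 3.48) = 0.0008
c) 0.0015 < 0.01, reject H₀

Answer: a) 0.0015, b) 0.0008, c) reject H₀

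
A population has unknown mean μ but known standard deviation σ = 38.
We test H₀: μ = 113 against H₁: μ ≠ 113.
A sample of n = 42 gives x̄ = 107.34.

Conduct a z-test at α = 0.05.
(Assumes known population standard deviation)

Standard error: SE = σ/√n = 38/√42 = 5.8635
z-statistic: z = (x̄ - μ₀)/SE = (107.34 - 113)/5.8635 = -0.9653
Critical value: ±1.960
p-value = 0.3344
Decision: fail to reject H₀

Answer: z = -0.9653, fail to reject H₀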